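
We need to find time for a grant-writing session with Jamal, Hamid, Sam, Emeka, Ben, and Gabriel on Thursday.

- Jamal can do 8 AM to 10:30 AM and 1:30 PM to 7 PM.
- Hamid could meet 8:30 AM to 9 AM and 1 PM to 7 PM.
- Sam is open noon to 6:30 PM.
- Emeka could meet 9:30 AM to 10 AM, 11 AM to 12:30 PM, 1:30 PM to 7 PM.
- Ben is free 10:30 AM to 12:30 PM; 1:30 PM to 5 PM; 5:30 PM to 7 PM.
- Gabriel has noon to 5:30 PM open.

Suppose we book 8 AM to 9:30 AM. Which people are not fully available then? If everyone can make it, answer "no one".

Jamal: free for 08:00-09:30. Hamid: not fully free for 08:00-09:30. Sam: not fully free for 08:00-09:30. Emeka: not fully free for 08:00-09:30. Ben: not fully free for 08:00-09:30. Gabriel: not fully free for 08:00-09:30.

Ben, Emeka, Gabriel, Hamid, Sam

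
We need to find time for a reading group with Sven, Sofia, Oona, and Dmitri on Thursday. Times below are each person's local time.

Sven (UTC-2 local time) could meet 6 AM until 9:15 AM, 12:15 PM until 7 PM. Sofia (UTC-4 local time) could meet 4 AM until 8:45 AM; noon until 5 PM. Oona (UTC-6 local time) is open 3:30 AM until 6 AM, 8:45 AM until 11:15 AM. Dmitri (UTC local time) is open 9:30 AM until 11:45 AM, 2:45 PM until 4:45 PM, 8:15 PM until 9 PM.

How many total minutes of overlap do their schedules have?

150

Sven in UTC: 08:00-11:15, 14:15-21:00 (add 2h to convert from UTC-2).
Sofia in UTC: 08:00-12:45, 16:00-21:00 (add 4h to convert from UTC-4).
Oona in UTC: 09:30-12:00, 14:45-17:15 (add 6h to convert from UTC-6).
Dmitri in UTC: 09:30-11:45, 14:45-16:45, 20:15-21:00.
Sven ∩ Sofia: 08:00-11:15, 16:00-21:00.
Sven ∩ Sofia ∩ Oona: 09:30-11:15, 16:00-17:15.
Sven ∩ Sofia ∩ Oona ∩ Dmitri: 09:30-11:15, 16:00-16:45.
So the common availability across everyone is 09:30-11:15, 16:00-16:45.
Summing the common windows: 105 + 45 = 150 minutes.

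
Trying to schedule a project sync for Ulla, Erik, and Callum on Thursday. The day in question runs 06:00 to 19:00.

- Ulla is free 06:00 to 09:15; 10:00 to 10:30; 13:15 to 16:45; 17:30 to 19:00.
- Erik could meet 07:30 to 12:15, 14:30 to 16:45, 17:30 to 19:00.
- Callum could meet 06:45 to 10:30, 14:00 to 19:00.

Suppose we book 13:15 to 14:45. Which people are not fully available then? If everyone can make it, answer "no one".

Callum, Erik

Ulla: free for 13:15-14:45. Erik: not fully free for 13:15-14:45. Callum: not fully free for 13:15-14:45.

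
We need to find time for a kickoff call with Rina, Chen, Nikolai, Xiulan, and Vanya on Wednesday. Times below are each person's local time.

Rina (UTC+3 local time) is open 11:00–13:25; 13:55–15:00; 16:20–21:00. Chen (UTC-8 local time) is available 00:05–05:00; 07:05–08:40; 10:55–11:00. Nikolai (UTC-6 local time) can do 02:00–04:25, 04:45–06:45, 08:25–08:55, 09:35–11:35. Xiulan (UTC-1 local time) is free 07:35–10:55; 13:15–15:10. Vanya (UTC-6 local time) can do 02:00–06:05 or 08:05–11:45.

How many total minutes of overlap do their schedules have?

205

Rina in UTC: 08:00-10:25, 10:55-12:00, 13:20-18:00 (subtract 3h to convert from UTC+3).
Chen in UTC: 08:05-13:00, 15:05-16:40, 18:55-19:00 (add 8h to convert from UTC-8).
Nikolai in UTC: 08:00-10:25, 10:45-12:45, 14:25-14:55, 15:35-17:35 (add 6h to convert from UTC-6).
Xiulan in UTC: 08:35-11:55, 14:15-16:10 (add 1h to convert from UTC-1).
Vanya in UTC: 08:00-12:05, 14:05-17:45 (add 6h to convert from UTC-6).
Rina ∩ Chen: 08:05-10:25, 10:55-12:00, 15:05-16:40.
Rina ∩ Chen ∩ Nikolai: 08:05-10:25, 10:55-12:00, 15:35-16:40.
Rina ∩ Chen ∩ Nikolai ∩ Xiulan: 08:35-10:25, 10:55-11:55, 15:35-16:10.
Rina ∩ Chen ∩ Nikolai ∩ Xiulan ∩ Vanya: 08:35-10:25, 10:55-11:55, 15:35-16:10.
Summing the common windows: 110 + 60 + 35 = 205 minutes.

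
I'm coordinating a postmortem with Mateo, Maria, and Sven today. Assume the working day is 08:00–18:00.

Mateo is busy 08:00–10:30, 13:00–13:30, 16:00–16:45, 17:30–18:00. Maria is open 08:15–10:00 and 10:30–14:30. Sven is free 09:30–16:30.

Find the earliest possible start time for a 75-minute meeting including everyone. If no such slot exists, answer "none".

Mateo free: 10:30-13:00, 13:30-16:00, 16:45-17:30 (invert busy blocks within the working day).
Maria free: 08:15-10:00, 10:30-14:30.
Sven free: 09:30-16:30.
Mateo ∩ Maria: 10:30-13:00, 13:30-14:30.
Mateo ∩ Maria ∩ Sven: 10:30-13:00, 13:30-14:30.
The first common window of at least 75 minutes is 10:30-13:00, so the earliest start is 10:30.

10:30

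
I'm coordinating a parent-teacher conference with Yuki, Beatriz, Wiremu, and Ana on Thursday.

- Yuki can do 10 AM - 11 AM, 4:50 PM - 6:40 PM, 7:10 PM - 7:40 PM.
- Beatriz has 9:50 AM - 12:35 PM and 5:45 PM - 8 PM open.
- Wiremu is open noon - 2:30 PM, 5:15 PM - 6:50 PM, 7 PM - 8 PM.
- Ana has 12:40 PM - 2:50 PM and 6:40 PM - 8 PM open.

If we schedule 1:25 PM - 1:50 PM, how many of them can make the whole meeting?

2

Wiremu and Ana can make the full 13:25-13:50 slot — that's 2.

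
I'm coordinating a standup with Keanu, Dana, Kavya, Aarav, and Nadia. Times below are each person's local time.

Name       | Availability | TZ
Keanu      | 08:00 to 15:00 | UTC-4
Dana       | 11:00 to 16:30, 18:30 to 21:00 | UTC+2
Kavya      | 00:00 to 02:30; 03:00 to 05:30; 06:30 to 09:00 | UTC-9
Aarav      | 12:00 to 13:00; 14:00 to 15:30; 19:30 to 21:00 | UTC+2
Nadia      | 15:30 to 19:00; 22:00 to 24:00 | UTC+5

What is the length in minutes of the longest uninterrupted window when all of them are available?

90

Keanu in UTC: 12:00-19:00 (add 4h to convert from UTC-4).
Dana in UTC: 09:00-14:30, 16:30-19:00 (subtract 2h to convert from UTC+2).
Kavya in UTC: 09:00-11:30, 12:00-14:30, 15:30-18:00 (add 9h to convert from UTC-9).
Aarav in UTC: 10:00-11:00, 12:00-13:30, 17:30-19:00 (subtract 2h to convert from UTC+2).
Nadia in UTC: 10:30-14:00, 17:00-19:00 (subtract 5h to convert from UTC+5).
Keanu ∩ Dana: 12:00-14:30, 16:30-19:00.
Keanu ∩ Dana ∩ Kavya: 12:00-14:30, 16:30-18:00.
Keanu ∩ Dana ∩ Kavya ∩ Aarav: 12:00-13:30, 17:30-18:00.
Keanu ∩ Dana ∩ Kavya ∩ Aarav ∩ Nadia: 12:00-13:30, 17:30-18:00.
The longest is 12:00-13:30 at 90 minutes.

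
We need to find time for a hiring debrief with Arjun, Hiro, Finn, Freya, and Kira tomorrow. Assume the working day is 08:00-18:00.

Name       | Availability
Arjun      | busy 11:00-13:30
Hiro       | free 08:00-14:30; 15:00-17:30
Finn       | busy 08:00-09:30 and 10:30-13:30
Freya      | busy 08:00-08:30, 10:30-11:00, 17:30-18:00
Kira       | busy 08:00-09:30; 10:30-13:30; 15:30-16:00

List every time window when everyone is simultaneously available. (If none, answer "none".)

09:30-10:30, 13:30-14:30, 15:00-15:30, 16:00-17:30

Arjun free: 08:00-11:00, 13:30-18:00 (invert busy blocks within the working day).
Hiro free: 08:00-14:30, 15:00-17:30.
Finn free: 09:30-10:30, 13:30-18:00 (invert busy blocks within the working day).
Freya free: 08:30-10:30, 11:00-17:30 (invert busy blocks within the working day).
Kira free: 09:30-10:30, 13:30-15:30, 16:00-18:00 (invert busy blocks within the working day).
Arjun ∩ Hiro: 08:00-11:00, 13:30-14:30, 15:00-17:30.
Arjun ∩ Hiro ∩ Finn: 09:30-10:30, 13:30-14:30, 15:00-17:30.
Arjun ∩ Hiro ∩ Finn ∩ Freya: 09:30-10:30, 13:30-14:30, 15:00-17:30.
Arjun ∩ Hiro ∩ Finn ∩ Freya ∩ Kira: 09:30-10:30, 13:30-14:30, 15:00-15:30, 16:00-17:30.
So the common availability across everyone is 09:30-10:30, 13:30-14:30, 15:00-15:30, 16:00-17:30.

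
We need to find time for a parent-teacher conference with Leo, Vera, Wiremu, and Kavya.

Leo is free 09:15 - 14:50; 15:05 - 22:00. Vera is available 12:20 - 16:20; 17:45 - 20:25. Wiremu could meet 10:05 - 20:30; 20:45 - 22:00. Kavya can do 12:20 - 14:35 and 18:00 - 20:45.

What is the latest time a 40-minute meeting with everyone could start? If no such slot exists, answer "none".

Leo ∩ Vera: 12:20-14:50, 15:05-16:20, 17:45-20:25.
Leo ∩ Vera ∩ Wiremu: 12:20-14:50, 15:05-16:20, 17:45-20:25.
Leo ∩ Vera ∩ Wiremu ∩ Kavya: 12:20-14:35, 18:00-20:25.
Those are the intersection windows.
The last common window of at least 40 minutes is 18:00-20:25; a 40-minute meeting can start as late as 19:45 and still end by 20:25.

19:45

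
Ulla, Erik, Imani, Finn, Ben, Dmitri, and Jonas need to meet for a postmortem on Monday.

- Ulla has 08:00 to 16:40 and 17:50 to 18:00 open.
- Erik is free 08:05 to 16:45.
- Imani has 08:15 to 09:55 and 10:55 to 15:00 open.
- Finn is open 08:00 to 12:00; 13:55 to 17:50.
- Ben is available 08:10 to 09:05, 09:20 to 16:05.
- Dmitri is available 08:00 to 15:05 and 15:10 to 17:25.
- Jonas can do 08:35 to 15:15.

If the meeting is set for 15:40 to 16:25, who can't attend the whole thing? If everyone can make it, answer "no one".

Ben, Imani, Jonas

Ulla: free for 15:40-16:25. Erik: free for 15:40-16:25. Imani: not fully free for 15:40-16:25. Finn: free for 15:40-16:25. Ben: not fully free for 15:40-16:25. Dmitri: free for 15:40-16:25. Jonas: not fully free for 15:40-16:25.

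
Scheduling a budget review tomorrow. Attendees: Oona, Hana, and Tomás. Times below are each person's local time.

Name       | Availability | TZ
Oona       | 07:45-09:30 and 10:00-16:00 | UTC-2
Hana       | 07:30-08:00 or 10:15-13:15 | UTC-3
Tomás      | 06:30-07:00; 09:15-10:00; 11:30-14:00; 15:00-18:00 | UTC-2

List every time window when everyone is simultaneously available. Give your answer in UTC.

Oona in UTC: 09:45-11:30, 12:00-18:00 (add 2h to convert from UTC-2).
Hana in UTC: 10:30-11:00, 13:15-16:15 (add 3h to convert from UTC-3).
Tomás in UTC: 08:30-09:00, 11:15-12:00, 13:30-16:00, 17:00-20:00 (add 2h to convert from UTC-2).
Oona ∩ Hana: 10:30-11:00, 13:15-16:15.
Oona ∩ Hana ∩ Tomás: 13:30-16:00.
So the common availability across everyone is 13:30-16:00.

13:30-16:00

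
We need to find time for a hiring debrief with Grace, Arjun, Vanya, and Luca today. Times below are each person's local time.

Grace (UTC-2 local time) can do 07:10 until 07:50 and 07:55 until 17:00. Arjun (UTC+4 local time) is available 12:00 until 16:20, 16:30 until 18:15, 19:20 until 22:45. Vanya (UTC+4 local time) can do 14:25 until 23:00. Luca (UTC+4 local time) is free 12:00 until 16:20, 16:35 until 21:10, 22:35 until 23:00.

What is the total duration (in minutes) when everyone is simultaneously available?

335

Grace in UTC: 09:10-09:50, 09:55-19:00 (add 2h to convert from UTC-2).
Arjun in UTC: 08:00-12:20, 12:30-14:15, 15:20-18:45 (subtract 4h to convert from UTC+4).
Vanya in UTC: 10:25-19:00 (subtract 4h to convert from UTC+4).
Luca in UTC: 08:00-12:20, 12:35-17:10, 18:35-19:00 (subtract 4h to convert from UTC+4).
Grace ∩ Arjun: 09:10-09:50, 09:55-12:20, 12:30-14:15, 15:20-18:45.
Grace ∩ Arjun ∩ Vanya: 10:25-12:20, 12:30-14:15, 15:20-18:45.
Grace ∩ Arjun ∩ Vanya ∩ Luca: 10:25-12:20, 12:35-14:15, 15:20-17:10, 18:35-18:45.
Those are the intersection windows.
Summing the common windows: 115 + 100 + 110 + 10 = 335 minutes.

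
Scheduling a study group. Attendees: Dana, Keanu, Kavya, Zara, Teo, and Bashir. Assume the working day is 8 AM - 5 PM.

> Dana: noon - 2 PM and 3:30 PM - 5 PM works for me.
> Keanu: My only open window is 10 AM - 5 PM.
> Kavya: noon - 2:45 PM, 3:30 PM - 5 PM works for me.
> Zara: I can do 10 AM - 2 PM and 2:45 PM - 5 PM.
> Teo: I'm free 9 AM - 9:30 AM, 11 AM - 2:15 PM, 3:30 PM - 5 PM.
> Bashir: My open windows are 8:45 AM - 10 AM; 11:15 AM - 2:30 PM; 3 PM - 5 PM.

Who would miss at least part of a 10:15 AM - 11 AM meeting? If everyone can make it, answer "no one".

Dana: not fully free for 10:15-11:00. Keanu: free for 10:15-11:00. Kavya: not fully free for 10:15-11:00. Zara: free for 10:15-11:00. Teo: not fully free for 10:15-11:00. Bashir: not fully free for 10:15-11:00.

Bashir, Dana, Kavya, Teo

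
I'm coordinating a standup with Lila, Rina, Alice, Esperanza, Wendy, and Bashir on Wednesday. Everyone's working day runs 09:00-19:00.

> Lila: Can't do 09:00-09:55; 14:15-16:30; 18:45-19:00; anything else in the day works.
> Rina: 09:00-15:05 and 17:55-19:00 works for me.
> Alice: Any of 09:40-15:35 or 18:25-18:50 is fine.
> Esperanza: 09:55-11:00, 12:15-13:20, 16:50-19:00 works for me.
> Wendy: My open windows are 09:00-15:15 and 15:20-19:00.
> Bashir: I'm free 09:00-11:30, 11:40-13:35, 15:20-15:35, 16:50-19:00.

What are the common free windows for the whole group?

Lila free: 09:55-14:15, 16:30-18:45 (invert busy blocks within the working day).
Rina free: 09:00-15:05, 17:55-19:00.
Alice free: 09:40-15:35, 18:25-18:50.
Esperanza free: 09:55-11:00, 12:15-13:20, 16:50-19:00.
Wendy free: 09:00-15:15, 15:20-19:00.
Bashir free: 09:00-11:30, 11:40-13:35, 15:20-15:35, 16:50-19:00.
Lila ∩ Rina: 09:55-14:15, 17:55-18:45.
Lila ∩ Rina ∩ Alice: 09:55-14:15, 18:25-18:45.
Lila ∩ Rina ∩ Alice ∩ Esperanza: 09:55-11:00, 12:15-13:20, 18:25-18:45.
Lila ∩ Rina ∩ Alice ∩ Esperanza ∩ Wendy: 09:55-11:00, 12:15-13:20, 18:25-18:45.
Lila ∩ Rina ∩ Alice ∩ Esperanza ∩ Wendy ∩ Bashir: 09:55-11:00, 12:15-13:20, 18:25-18:45.

09:55-11:00, 12:15-13:20, 18:25-18:45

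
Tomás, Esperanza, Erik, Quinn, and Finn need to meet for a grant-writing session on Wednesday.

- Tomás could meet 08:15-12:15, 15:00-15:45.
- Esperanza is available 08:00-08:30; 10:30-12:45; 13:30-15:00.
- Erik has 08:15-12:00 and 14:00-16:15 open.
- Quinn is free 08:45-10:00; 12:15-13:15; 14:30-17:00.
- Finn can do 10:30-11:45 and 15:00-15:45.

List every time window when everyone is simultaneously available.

none

Tomás ∩ Esperanza: 08:15-08:30, 10:30-12:15.
Tomás ∩ Esperanza ∩ Erik: 08:15-08:30, 10:30-12:00.
Tomás ∩ Esperanza ∩ Erik ∩ Quinn: ∅.
Tomás ∩ Esperanza ∩ Erik ∩ Quinn ∩ Finn: ∅.
There is no time when everyone is free.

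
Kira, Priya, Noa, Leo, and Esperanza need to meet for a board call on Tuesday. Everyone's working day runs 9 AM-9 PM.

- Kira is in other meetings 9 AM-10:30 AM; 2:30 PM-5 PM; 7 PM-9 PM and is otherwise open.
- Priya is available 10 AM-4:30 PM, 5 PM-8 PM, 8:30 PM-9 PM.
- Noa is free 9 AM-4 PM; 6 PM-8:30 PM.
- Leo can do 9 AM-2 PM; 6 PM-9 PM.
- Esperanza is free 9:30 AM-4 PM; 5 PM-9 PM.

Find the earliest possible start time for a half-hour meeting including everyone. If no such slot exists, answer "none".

Kira free: 10:30-14:30, 17:00-19:00 (invert busy blocks within the working day).
Priya free: 10:00-16:30, 17:00-20:00, 20:30-21:00.
Noa free: 09:00-16:00, 18:00-20:30.
Leo free: 09:00-14:00, 18:00-21:00.
Esperanza free: 09:30-16:00, 17:00-21:00.
Kira ∩ Priya: 10:30-14:30, 17:00-19:00.
Kira ∩ Priya ∩ Noa: 10:30-14:30, 18:00-19:00.
Kira ∩ Priya ∩ Noa ∩ Leo: 10:30-14:00, 18:00-19:00.
Kira ∩ Priya ∩ Noa ∩ Leo ∩ Esperanza: 10:30-14:00, 18:00-19:00.
Those are the intersection windows.
The first common window of at least 30 minutes is 10:30-14:00, so the earliest start is 10:30.

10:30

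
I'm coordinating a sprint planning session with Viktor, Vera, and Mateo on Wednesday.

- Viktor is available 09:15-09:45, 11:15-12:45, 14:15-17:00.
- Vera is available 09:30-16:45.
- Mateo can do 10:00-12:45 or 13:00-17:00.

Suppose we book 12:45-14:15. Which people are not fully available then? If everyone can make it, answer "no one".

Mateo, Viktor

Viktor: not fully free for 12:45-14:15. Vera: free for 12:45-14:15. Mateo: not fully free for 12:45-14:15.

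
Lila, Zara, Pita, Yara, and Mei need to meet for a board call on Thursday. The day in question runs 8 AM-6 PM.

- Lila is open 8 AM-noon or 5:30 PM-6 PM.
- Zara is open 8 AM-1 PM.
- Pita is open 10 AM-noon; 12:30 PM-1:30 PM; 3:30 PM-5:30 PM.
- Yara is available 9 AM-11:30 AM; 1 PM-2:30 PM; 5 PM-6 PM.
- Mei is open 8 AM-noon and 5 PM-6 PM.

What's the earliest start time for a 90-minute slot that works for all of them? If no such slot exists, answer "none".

Lila ∩ Zara: 08:00-12:00.
Lila ∩ Zara ∩ Pita: 10:00-12:00.
Lila ∩ Zara ∩ Pita ∩ Yara: 10:00-11:30.
Lila ∩ Zara ∩ Pita ∩ Yara ∩ Mei: 10:00-11:30.
The first common window of at least 90 minutes is 10:00-11:30, so the earliest start is 10:00.

10:00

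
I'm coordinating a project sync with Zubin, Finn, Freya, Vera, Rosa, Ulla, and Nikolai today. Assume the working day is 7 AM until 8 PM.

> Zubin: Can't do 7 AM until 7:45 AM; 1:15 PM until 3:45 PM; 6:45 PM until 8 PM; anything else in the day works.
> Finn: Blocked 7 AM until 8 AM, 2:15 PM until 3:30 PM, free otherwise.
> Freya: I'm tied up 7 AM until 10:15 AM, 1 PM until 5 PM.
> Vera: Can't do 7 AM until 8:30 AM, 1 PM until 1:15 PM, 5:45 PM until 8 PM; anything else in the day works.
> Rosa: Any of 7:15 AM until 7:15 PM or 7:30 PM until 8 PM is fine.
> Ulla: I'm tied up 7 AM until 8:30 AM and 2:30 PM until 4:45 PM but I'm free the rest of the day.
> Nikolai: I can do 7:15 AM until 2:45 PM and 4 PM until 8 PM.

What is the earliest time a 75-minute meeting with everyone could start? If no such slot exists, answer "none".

10:15

Zubin free: 07:45-13:15, 15:45-18:45 (invert busy blocks within the working day).
Finn free: 08:00-14:15, 15:30-20:00 (invert busy blocks within the working day).
Freya free: 10:15-13:00, 17:00-20:00 (invert busy blocks within the working day).
Vera free: 08:30-13:00, 13:15-17:45 (invert busy blocks within the working day).
Rosa free: 07:15-19:15, 19:30-20:00.
Ulla free: 08:30-14:30, 16:45-20:00 (invert busy blocks within the working day).
Nikolai free: 07:15-14:45, 16:00-20:00.
Zubin ∩ Finn: 08:00-13:15, 15:45-18:45.
Zubin ∩ Finn ∩ Freya: 10:15-13:00, 17:00-18:45.
Zubin ∩ Finn ∩ Freya ∩ Vera: 10:15-13:00, 17:00-17:45.
Zubin ∩ Finn ∩ Freya ∩ Vera ∩ Rosa: 10:15-13:00, 17:00-17:45.
Zubin ∩ Finn ∩ Freya ∩ Vera ∩ Rosa ∩ Ulla: 10:15-13:00, 17:00-17:45.
Zubin ∩ Finn ∩ Freya ∩ Vera ∩ Rosa ∩ Ulla ∩ Nikolai: 10:15-13:00, 17:00-17:45.
The first common window of at least 75 minutes is 10:15-13:00, so the earliest start is 10:15.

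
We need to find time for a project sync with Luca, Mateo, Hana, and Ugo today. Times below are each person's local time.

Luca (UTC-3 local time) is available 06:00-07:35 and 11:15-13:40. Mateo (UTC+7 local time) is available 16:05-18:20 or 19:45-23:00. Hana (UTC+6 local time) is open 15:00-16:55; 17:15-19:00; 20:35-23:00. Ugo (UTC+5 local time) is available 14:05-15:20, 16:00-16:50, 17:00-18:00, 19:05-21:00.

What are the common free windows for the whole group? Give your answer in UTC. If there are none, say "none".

09:05-10:20, 14:35-16:00

Luca in UTC: 09:00-10:35, 14:15-16:40 (add 3h to convert from UTC-3).
Mateo in UTC: 09:05-11:20, 12:45-16:00 (subtract 7h to convert from UTC+7).
Hana in UTC: 09:00-10:55, 11:15-13:00, 14:35-17:00 (subtract 6h to convert from UTC+6).
Ugo in UTC: 09:05-10:20, 11:00-11:50, 12:00-13:00, 14:05-16:00 (subtract 5h to convert from UTC+5).
Luca ∩ Mateo: 09:05-10:35, 14:15-16:00.
Luca ∩ Mateo ∩ Hana: 09:05-10:35, 14:35-16:00.
Luca ∩ Mateo ∩ Hana ∩ Ugo: 09:05-10:20, 14:35-16:00.
Those are the intersection windows.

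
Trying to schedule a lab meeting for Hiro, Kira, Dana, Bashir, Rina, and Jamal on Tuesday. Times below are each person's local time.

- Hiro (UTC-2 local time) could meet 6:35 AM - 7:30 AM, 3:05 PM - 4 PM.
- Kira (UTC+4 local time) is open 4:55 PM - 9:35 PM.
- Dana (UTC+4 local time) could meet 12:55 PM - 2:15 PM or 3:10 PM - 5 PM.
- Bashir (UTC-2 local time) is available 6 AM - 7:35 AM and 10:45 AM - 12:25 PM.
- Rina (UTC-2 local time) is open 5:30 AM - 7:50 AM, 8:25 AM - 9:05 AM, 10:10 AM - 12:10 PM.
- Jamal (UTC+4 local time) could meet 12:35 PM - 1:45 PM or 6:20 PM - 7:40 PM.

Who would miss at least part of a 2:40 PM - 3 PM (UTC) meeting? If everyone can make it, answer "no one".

Hiro in UTC: 08:35-09:30, 17:05-18:00 (add 2h to convert from UTC-2).
Kira in UTC: 12:55-17:35 (subtract 4h to convert from UTC+4).
Dana in UTC: 08:55-10:15, 11:10-13:00 (subtract 4h to convert from UTC+4).
Bashir in UTC: 08:00-09:35, 12:45-14:25 (add 2h to convert from UTC-2).
Rina in UTC: 07:30-09:50, 10:25-11:05, 12:10-14:10 (add 2h to convert from UTC-2).
Jamal in UTC: 08:35-09:45, 14:20-15:40 (subtract 4h to convert from UTC+4).
Hiro: not fully free for 14:40-15:00. Kira: free for 14:40-15:00. Dana: not fully free for 14:40-15:00. Bashir: not fully free for 14:40-15:00. Rina: not fully free for 14:40-15:00. Jamal: free for 14:40-15:00.

Bashir, Dana, Hiro, Rina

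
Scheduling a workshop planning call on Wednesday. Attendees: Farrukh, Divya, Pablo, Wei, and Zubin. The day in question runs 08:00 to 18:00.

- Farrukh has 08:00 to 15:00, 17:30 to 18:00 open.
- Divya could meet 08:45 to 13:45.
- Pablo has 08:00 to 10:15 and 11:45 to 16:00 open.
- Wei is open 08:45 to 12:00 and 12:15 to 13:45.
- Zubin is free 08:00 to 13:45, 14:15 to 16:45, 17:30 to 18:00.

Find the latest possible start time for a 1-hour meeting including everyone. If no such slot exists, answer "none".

Farrukh ∩ Divya: 08:45-13:45.
Farrukh ∩ Divya ∩ Pablo: 08:45-10:15, 11:45-13:45.
Farrukh ∩ Divya ∩ Pablo ∩ Wei: 08:45-10:15, 11:45-12:00, 12:15-13:45.
Farrukh ∩ Divya ∩ Pablo ∩ Wei ∩ Zubin: 08:45-10:15, 11:45-12:00, 12:15-13:45.
The last common window of at least 60 minutes is 12:15-13:45; a 60-minute meeting can start as late as 12:45 and still end by 13:45.

12:45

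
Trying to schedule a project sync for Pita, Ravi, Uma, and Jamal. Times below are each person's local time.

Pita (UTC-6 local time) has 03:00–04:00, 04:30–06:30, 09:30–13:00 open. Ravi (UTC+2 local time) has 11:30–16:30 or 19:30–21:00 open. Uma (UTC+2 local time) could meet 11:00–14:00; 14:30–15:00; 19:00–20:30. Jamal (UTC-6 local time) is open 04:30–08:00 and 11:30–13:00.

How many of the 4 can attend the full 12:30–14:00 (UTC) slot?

Pita in UTC: 09:00-10:00, 10:30-12:30, 15:30-19:00 (add 6h to convert from UTC-6).
Ravi in UTC: 09:30-14:30, 17:30-19:00 (subtract 2h to convert from UTC+2).
Uma in UTC: 09:00-12:00, 12:30-13:00, 17:00-18:30 (subtract 2h to convert from UTC+2).
Jamal in UTC: 10:30-14:00, 17:30-19:00 (add 6h to convert from UTC-6).
Ravi and Jamal can make the full 12:30-14:00 slot — that's 2.

2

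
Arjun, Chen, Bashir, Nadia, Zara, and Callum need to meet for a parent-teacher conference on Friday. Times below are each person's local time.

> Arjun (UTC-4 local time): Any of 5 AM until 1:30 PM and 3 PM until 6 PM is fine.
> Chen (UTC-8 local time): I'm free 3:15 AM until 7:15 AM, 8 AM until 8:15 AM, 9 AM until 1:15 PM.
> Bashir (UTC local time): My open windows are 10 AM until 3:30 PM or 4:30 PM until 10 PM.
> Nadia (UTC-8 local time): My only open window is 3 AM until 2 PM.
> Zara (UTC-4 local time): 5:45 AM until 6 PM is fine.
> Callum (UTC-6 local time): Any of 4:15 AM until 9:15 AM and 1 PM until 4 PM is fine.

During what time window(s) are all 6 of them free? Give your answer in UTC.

11:15-15:15, 19:00-21:15

Arjun in UTC: 09:00-17:30, 19:00-22:00 (add 4h to convert from UTC-4).
Chen in UTC: 11:15-15:15, 16:00-16:15, 17:00-21:15 (add 8h to convert from UTC-8).
Bashir in UTC: 10:00-15:30, 16:30-22:00.
Nadia in UTC: 11:00-22:00 (add 8h to convert from UTC-8).
Zara in UTC: 09:45-22:00 (add 4h to convert from UTC-4).
Callum in UTC: 10:15-15:15, 19:00-22:00 (add 6h to convert from UTC-6).
Arjun ∩ Chen: 11:15-15:15, 16:00-16:15, 17:00-17:30, 19:00-21:15.
Arjun ∩ Chen ∩ Bashir: 11:15-15:15, 17:00-17:30, 19:00-21:15.
Arjun ∩ Chen ∩ Bashir ∩ Nadia: 11:15-15:15, 17:00-17:30, 19:00-21:15.
Arjun ∩ Chen ∩ Bashir ∩ Nadia ∩ Zara: 11:15-15:15, 17:00-17:30, 19:00-21:15.
Arjun ∩ Chen ∩ Bashir ∩ Nadia ∩ Zara ∩ Callum: 11:15-15:15, 19:00-21:15.
Those are the intersection windows.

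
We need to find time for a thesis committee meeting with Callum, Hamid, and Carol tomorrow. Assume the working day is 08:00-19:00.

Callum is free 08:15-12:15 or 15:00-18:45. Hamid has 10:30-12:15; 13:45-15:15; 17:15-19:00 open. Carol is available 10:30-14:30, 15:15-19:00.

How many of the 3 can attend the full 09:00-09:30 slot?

1

Callum can make the full 09:00-09:30 slot — that's 1.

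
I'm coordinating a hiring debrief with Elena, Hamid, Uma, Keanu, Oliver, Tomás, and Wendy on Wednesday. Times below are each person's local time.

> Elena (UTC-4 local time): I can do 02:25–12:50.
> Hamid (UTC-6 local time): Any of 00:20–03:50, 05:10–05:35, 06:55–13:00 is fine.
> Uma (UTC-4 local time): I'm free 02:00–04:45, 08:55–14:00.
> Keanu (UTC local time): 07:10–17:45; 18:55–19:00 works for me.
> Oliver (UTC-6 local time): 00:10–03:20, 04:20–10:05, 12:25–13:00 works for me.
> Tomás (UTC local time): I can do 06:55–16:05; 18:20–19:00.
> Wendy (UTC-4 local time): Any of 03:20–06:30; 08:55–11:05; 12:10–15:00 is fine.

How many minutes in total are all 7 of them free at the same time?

Elena in UTC: 06:25-16:50 (add 4h to convert from UTC-4).
Hamid in UTC: 06:20-09:50, 11:10-11:35, 12:55-19:00 (add 6h to convert from UTC-6).
Uma in UTC: 06:00-08:45, 12:55-18:00 (add 4h to convert from UTC-4).
Keanu in UTC: 07:10-17:45, 18:55-19:00.
Oliver in UTC: 06:10-09:20, 10:20-16:05, 18:25-19:00 (add 6h to convert from UTC-6).
Tomás in UTC: 06:55-16:05, 18:20-19:00.
Wendy in UTC: 07:20-10:30, 12:55-15:05, 16:10-19:00 (add 4h to convert from UTC-4).
Elena ∩ Hamid: 06:25-09:50, 11:10-11:35, 12:55-16:50.
Elena ∩ Hamid ∩ Uma: 06:25-08:45, 12:55-16:50.
Elena ∩ Hamid ∩ Uma ∩ Keanu: 07:10-08:45, 12:55-16:50.
Elena ∩ Hamid ∩ Uma ∩ Keanu ∩ Oliver: 07:10-08:45, 12:55-16:05.
Elena ∩ Hamid ∩ Uma ∩ Keanu ∩ Oliver ∩ Tomás: 07:10-08:45, 12:55-16:05.
Elena ∩ Hamid ∩ Uma ∩ Keanu ∩ Oliver ∩ Tomás ∩ Wendy: 07:20-08:45, 12:55-15:05.
Summing the common windows: 85 + 130 = 215 minutes.

215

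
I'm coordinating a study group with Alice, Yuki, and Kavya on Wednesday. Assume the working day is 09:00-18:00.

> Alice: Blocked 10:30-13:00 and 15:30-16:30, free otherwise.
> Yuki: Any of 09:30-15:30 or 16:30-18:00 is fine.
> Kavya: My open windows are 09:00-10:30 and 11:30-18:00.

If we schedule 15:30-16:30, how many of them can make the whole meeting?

Alice free: 09:00-10:30, 13:00-15:30, 16:30-18:00 (invert busy blocks within the working day).
Yuki free: 09:30-15:30, 16:30-18:00.
Kavya free: 09:00-10:30, 11:30-18:00.
Kavya can make the full 15:30-16:30 slot — that's 1.

1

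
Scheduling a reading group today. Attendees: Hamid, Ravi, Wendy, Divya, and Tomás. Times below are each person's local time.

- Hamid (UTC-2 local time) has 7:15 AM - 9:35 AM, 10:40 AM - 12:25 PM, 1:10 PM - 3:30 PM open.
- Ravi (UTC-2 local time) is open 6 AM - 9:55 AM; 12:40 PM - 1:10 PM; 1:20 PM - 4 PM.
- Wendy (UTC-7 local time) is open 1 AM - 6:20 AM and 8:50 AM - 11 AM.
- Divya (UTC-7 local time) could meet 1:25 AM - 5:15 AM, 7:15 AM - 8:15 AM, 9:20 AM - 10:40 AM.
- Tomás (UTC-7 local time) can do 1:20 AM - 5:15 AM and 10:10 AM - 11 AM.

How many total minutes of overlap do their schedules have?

Hamid in UTC: 09:15-11:35, 12:40-14:25, 15:10-17:30 (add 2h to convert from UTC-2).
Ravi in UTC: 08:00-11:55, 14:40-15:10, 15:20-18:00 (add 2h to convert from UTC-2).
Wendy in UTC: 08:00-13:20, 15:50-18:00 (add 7h to convert from UTC-7).
Divya in UTC: 08:25-12:15, 14:15-15:15, 16:20-17:40 (add 7h to convert from UTC-7).
Tomás in UTC: 08:20-12:15, 17:10-18:00 (add 7h to convert from UTC-7).
Hamid ∩ Ravi: 09:15-11:35, 15:20-17:30.
Hamid ∩ Ravi ∩ Wendy: 09:15-11:35, 15:50-17:30.
Hamid ∩ Ravi ∩ Wendy ∩ Divya: 09:15-11:35, 16:20-17:30.
Hamid ∩ Ravi ∩ Wendy ∩ Divya ∩ Tomás: 09:15-11:35, 17:10-17:30.
Those are the intersection windows.
Summing the common windows: 140 + 20 = 160 minutes.

160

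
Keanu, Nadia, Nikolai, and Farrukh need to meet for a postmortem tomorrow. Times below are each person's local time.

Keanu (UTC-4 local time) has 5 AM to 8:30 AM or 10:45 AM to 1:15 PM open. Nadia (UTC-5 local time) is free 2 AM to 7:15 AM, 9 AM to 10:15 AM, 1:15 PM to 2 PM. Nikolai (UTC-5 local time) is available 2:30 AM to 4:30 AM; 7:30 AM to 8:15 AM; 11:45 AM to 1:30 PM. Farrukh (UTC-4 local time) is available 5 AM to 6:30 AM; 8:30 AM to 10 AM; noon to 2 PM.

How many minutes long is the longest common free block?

30

Keanu in UTC: 09:00-12:30, 14:45-17:15 (add 4h to convert from UTC-4).
Nadia in UTC: 07:00-12:15, 14:00-15:15, 18:15-19:00 (add 5h to convert from UTC-5).
Nikolai in UTC: 07:30-09:30, 12:30-13:15, 16:45-18:30 (add 5h to convert from UTC-5).
Farrukh in UTC: 09:00-10:30, 12:30-14:00, 16:00-18:00 (add 4h to convert from UTC-4).
Keanu ∩ Nadia: 09:00-12:15, 14:45-15:15.
Keanu ∩ Nadia ∩ Nikolai: 09:00-09:30.
Keanu ∩ Nadia ∩ Nikolai ∩ Farrukh: 09:00-09:30.
The longest is 09:00-09:30 at 30 minutes.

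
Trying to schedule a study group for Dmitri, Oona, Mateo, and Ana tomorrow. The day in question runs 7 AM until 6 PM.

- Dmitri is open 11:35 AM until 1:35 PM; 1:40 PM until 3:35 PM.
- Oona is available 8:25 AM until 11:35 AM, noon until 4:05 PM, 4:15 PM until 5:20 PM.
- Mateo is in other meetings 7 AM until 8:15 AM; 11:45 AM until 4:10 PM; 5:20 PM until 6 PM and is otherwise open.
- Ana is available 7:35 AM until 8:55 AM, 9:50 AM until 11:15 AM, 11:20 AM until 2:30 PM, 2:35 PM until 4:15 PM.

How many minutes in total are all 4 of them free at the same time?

0

Dmitri free: 11:35-13:35, 13:40-15:35.
Oona free: 08:25-11:35, 12:00-16:05, 16:15-17:20.
Mateo free: 08:15-11:45, 16:10-17:20 (invert busy blocks within the working day).
Ana free: 07:35-08:55, 09:50-11:15, 11:20-14:30, 14:35-16:15.
Dmitri ∩ Oona: 12:00-13:35, 13:40-15:35.
Dmitri ∩ Oona ∩ Mateo: ∅.
Dmitri ∩ Oona ∩ Mateo ∩ Ana: ∅.
There is no time when everyone is free.
There is no common window, so the total is 0 minutes.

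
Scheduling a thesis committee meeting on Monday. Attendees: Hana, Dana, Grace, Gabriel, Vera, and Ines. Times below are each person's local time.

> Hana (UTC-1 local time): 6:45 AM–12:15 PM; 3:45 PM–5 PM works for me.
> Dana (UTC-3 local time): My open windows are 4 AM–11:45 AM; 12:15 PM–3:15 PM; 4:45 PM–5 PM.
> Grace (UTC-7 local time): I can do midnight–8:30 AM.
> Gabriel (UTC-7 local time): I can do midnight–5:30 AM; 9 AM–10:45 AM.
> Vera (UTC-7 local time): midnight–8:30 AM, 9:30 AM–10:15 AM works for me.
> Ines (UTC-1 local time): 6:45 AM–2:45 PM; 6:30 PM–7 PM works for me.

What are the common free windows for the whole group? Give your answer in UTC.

Hana in UTC: 07:45-13:15, 16:45-18:00 (add 1h to convert from UTC-1).
Dana in UTC: 07:00-14:45, 15:15-18:15, 19:45-20:00 (add 3h to convert from UTC-3).
Grace in UTC: 07:00-15:30 (add 7h to convert from UTC-7).
Gabriel in UTC: 07:00-12:30, 16:00-17:45 (add 7h to convert from UTC-7).
Vera in UTC: 07:00-15:30, 16:30-17:15 (add 7h to convert from UTC-7).
Ines in UTC: 07:45-15:45, 19:30-20:00 (add 1h to convert from UTC-1).
Hana ∩ Dana: 07:45-13:15, 16:45-18:00.
Hana ∩ Dana ∩ Grace: 07:45-13:15.
Hana ∩ Dana ∩ Grace ∩ Gabriel: 07:45-12:30.
Hana ∩ Dana ∩ Grace ∩ Gabriel ∩ Vera: 07:45-12:30.
Hana ∩ Dana ∩ Grace ∩ Gabriel ∩ Vera ∩ Ines: 07:45-12:30.

07:45-12:30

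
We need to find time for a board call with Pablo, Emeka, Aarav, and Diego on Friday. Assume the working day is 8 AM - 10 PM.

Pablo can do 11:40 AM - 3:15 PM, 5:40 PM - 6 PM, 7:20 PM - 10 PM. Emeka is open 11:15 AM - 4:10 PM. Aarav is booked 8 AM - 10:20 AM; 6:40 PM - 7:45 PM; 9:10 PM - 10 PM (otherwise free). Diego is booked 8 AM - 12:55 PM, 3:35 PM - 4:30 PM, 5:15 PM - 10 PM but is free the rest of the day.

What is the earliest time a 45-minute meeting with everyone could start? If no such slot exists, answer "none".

12:55

Pablo free: 11:40-15:15, 17:40-18:00, 19:20-22:00.
Emeka free: 11:15-16:10.
Aarav free: 10:20-18:40, 19:45-21:10 (invert busy blocks within the working day).
Diego free: 12:55-15:35, 16:30-17:15 (invert busy blocks within the working day).
Pablo ∩ Emeka: 11:40-15:15.
Pablo ∩ Emeka ∩ Aarav: 11:40-15:15.
Pablo ∩ Emeka ∩ Aarav ∩ Diego: 12:55-15:15.
So the common availability across everyone is 12:55-15:15.
The first common window of at least 45 minutes is 12:55-15:15, so the earliest start is 12:55.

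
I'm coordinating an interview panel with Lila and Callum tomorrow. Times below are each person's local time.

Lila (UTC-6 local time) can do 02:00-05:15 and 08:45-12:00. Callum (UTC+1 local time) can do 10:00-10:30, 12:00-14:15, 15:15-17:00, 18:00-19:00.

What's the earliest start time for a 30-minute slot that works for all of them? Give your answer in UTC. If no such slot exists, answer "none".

09:00

Lila in UTC: 08:00-11:15, 14:45-18:00 (add 6h to convert from UTC-6).
Callum in UTC: 09:00-09:30, 11:00-13:15, 14:15-16:00, 17:00-18:00 (subtract 1h to convert from UTC+1).
Lila ∩ Callum: 09:00-09:30, 11:00-11:15, 14:45-16:00, 17:00-18:00.
Those are the intersection windows.
The first common window of at least 30 minutes is 09:00-09:30, so the earliest start is 09:00.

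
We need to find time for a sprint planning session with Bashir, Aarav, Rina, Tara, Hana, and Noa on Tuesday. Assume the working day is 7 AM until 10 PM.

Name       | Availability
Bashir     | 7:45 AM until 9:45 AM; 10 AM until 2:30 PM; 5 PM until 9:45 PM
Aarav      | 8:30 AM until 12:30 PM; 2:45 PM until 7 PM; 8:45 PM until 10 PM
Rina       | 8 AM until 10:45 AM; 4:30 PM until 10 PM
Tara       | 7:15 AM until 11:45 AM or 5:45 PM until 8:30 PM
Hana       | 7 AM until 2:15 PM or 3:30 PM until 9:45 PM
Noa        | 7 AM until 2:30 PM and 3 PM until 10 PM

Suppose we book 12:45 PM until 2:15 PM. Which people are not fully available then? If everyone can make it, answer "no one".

Aarav, Rina, Tara

Bashir: free for 12:45-14:15. Aarav: not fully free for 12:45-14:15. Rina: not fully free for 12:45-14:15. Tara: not fully free for 12:45-14:15. Hana: free for 12:45-14:15. Noa: free for 12:45-14:15.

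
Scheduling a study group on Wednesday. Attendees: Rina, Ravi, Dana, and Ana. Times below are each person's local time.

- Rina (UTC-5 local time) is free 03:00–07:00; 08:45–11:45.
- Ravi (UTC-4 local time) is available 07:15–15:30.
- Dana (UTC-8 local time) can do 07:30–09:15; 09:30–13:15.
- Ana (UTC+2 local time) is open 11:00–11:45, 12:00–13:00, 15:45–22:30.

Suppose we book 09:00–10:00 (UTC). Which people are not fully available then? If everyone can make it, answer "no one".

Ana, Dana, Ravi

Rina in UTC: 08:00-12:00, 13:45-16:45 (add 5h to convert from UTC-5).
Ravi in UTC: 11:15-19:30 (add 4h to convert from UTC-4).
Dana in UTC: 15:30-17:15, 17:30-21:15 (add 8h to convert from UTC-8).
Ana in UTC: 09:00-09:45, 10:00-11:00, 13:45-20:30 (subtract 2h to convert from UTC+2).
Rina: free for 09:00-10:00. Ravi: not fully free for 09:00-10:00. Dana: not fully free for 09:00-10:00. Ana: not fully free for 09:00-10:00.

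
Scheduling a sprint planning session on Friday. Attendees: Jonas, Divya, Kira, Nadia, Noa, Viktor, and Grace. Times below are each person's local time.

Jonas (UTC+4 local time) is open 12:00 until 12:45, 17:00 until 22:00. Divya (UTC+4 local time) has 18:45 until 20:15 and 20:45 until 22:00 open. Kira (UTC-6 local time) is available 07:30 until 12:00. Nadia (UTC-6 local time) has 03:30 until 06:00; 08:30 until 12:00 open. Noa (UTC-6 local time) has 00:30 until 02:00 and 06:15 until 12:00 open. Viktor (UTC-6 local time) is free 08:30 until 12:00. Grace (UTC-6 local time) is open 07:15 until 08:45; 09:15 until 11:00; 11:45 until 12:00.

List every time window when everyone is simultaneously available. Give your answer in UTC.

Jonas in UTC: 08:00-08:45, 13:00-18:00 (subtract 4h to convert from UTC+4).
Divya in UTC: 14:45-16:15, 16:45-18:00 (subtract 4h to convert from UTC+4).
Kira in UTC: 13:30-18:00 (add 6h to convert from UTC-6).
Nadia in UTC: 09:30-12:00, 14:30-18:00 (add 6h to convert from UTC-6).
Noa in UTC: 06:30-08:00, 12:15-18:00 (add 6h to convert from UTC-6).
Viktor in UTC: 14:30-18:00 (add 6h to convert from UTC-6).
Grace in UTC: 13:15-14:45, 15:15-17:00, 17:45-18:00 (add 6h to convert from UTC-6).
Jonas ∩ Divya: 14:45-16:15, 16:45-18:00.
Jonas ∩ Divya ∩ Kira: 14:45-16:15, 16:45-18:00.
Jonas ∩ Divya ∩ Kira ∩ Nadia: 14:45-16:15, 16:45-18:00.
Jonas ∩ Divya ∩ Kira ∩ Nadia ∩ Noa: 14:45-16:15, 16:45-18:00.
Jonas ∩ Divya ∩ Kira ∩ Nadia ∩ Noa ∩ Viktor: 14:45-16:15, 16:45-18:00.
Jonas ∩ Divya ∩ Kira ∩ Nadia ∩ Noa ∩ Viktor ∩ Grace: 15:15-16:15, 16:45-17:00, 17:45-18:00.

15:15-16:15, 16:45-17:00, 17:45-18:00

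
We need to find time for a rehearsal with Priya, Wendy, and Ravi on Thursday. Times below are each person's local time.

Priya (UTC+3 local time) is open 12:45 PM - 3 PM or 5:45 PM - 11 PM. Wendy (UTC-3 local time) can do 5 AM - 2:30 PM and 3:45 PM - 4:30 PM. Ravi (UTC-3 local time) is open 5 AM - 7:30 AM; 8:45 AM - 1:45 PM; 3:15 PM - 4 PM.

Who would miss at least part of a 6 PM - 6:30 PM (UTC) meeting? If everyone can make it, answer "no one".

Ravi, Wendy

Priya in UTC: 09:45-12:00, 14:45-20:00 (subtract 3h to convert from UTC+3).
Wendy in UTC: 08:00-17:30, 18:45-19:30 (add 3h to convert from UTC-3).
Ravi in UTC: 08:00-10:30, 11:45-16:45, 18:15-19:00 (add 3h to convert from UTC-3).
Priya: free for 18:00-18:30. Wendy: not fully free for 18:00-18:30. Ravi: not fully free for 18:00-18:30.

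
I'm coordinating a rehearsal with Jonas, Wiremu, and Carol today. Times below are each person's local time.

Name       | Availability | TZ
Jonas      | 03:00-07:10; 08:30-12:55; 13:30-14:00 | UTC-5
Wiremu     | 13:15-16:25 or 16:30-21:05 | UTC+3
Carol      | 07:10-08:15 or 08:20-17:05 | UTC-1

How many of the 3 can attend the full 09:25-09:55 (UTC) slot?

Jonas in UTC: 08:00-12:10, 13:30-17:55, 18:30-19:00 (add 5h to convert from UTC-5).
Wiremu in UTC: 10:15-13:25, 13:30-18:05 (subtract 3h to convert from UTC+3).
Carol in UTC: 08:10-09:15, 09:20-18:05 (add 1h to convert from UTC-1).
Jonas and Carol can make the full 09:25-09:55 slot — that's 2.

2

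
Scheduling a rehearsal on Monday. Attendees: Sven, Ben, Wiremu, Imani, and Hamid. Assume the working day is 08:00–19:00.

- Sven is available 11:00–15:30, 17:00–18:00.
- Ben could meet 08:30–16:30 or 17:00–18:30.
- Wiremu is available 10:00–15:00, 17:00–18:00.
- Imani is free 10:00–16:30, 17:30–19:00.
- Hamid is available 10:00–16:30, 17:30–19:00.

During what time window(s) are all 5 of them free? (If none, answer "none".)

Sven ∩ Ben: 11:00-15:30, 17:00-18:00.
Sven ∩ Ben ∩ Wiremu: 11:00-15:00, 17:00-18:00.
Sven ∩ Ben ∩ Wiremu ∩ Imani: 11:00-15:00, 17:30-18:00.
Sven ∩ Ben ∩ Wiremu ∩ Imani ∩ Hamid: 11:00-15:00, 17:30-18:00.

11:00-15:00, 17:30-18:00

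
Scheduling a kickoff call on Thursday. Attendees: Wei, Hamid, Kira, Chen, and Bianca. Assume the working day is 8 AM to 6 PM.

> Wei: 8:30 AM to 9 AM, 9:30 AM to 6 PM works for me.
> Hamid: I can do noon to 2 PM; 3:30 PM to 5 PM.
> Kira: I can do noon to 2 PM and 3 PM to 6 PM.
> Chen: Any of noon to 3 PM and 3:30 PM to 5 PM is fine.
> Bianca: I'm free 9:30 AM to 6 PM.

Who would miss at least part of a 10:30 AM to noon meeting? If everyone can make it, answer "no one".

Wei: free for 10:30-12:00. Hamid: not fully free for 10:30-12:00. Kira: not fully free for 10:30-12:00. Chen: not fully free for 10:30-12:00. Bianca: free for 10:30-12:00.

Chen, Hamid, Kira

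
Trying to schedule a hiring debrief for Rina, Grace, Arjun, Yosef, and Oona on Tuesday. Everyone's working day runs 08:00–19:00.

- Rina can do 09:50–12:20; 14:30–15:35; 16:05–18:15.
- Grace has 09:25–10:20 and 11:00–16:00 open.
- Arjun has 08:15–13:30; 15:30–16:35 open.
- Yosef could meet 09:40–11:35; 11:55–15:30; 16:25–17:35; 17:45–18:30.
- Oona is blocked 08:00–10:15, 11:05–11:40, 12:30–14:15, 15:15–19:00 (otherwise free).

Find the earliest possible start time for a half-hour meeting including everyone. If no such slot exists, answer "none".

none

Rina free: 09:50-12:20, 14:30-15:35, 16:05-18:15.
Grace free: 09:25-10:20, 11:00-16:00.
Arjun free: 08:15-13:30, 15:30-16:35.
Yosef free: 09:40-11:35, 11:55-15:30, 16:25-17:35, 17:45-18:30.
Oona free: 10:15-11:05, 11:40-12:30, 14:15-15:15 (invert busy blocks within the working day).
Rina ∩ Grace: 09:50-10:20, 11:00-12:20, 14:30-15:35.
Rina ∩ Grace ∩ Arjun: 09:50-10:20, 11:00-12:20, 15:30-15:35.
Rina ∩ Grace ∩ Arjun ∩ Yosef: 09:50-10:20, 11:00-11:35, 11:55-12:20.
Rina ∩ Grace ∩ Arjun ∩ Yosef ∩ Oona: 10:15-10:20, 11:00-11:05, 11:55-12:20.
Those are the intersection windows.
No common window is at least 30 minutes long.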